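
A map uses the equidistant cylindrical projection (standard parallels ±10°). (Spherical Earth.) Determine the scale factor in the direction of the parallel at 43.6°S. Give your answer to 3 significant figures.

With standard parallel φ₀ = 10°, the equirectangular projection gives x = Rλ cos φ₀, y = Rφ, so h = 1 and k = cos 10° / cos φ.
k = cos 10° / cos 43.6° = 0.9848/0.7242 = 1.360.

1.36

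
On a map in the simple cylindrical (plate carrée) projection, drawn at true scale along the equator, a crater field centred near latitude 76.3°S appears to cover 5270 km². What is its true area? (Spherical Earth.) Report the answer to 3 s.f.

For the equirectangular projection with φ₀ = 0 (plate carrée), h = 1 along meridians and k = sec φ along parallels.
Areal scale = h·k = 1 × sec φ; at 76.3°, h = 1.000, k = 4.222, so h·k = 4.222.
True area = apparent / (areal scale) = 5270 / 4.222 ≈ 1250 km².

1250 km²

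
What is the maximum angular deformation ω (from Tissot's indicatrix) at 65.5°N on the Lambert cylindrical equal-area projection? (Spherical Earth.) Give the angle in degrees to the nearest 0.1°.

The Lambert cylindrical equal-area projection is the cylindrical equal-area projection with its standard parallel at the equator (φ₀ = 0). Cylindrical equal-area (φ₀ = 0°): h = cos φ / cos 0° along meridians, k = cos 0° / cos φ along parallels; h·k = 1.
At 65.5°: h = 0.4147, k = 2.411; principal scales a = 2.411, b = 0.4147.
sin(ω/2) = (a − b)/(a + b) = 1.997/2.826 = 0.7065, so ω = 2 arcsin(0.7065) ≈ 89.9°.

89.9°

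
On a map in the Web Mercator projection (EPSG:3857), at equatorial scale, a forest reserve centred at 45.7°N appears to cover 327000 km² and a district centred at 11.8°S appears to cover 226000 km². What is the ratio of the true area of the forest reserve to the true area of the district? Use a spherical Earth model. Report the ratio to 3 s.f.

Since Mercator area scale is 1/cos²φ, the true area equals the apparent area multiplied by cos²φ.
True area of forest reserve: 327000 × cos²(45.7°) = 327000 × 0.4878 = 159500 km².
True area of district: 226000 × cos²(11.8°) = 226000 × 0.9582 = 216500 km².
Ratio = 159500 / 216500 ≈ 0.737.

0.737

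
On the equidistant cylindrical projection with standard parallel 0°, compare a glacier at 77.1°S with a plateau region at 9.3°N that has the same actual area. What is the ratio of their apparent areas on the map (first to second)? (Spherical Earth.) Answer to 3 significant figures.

In the plate carrée (x = Rλ, y = Rφ), meridians are true-scale (h = 1) and parallels are stretched by k = sec φ.
Areal scale at 77.1°: h·k = 1.000 × 4.479 = 4.479.
Areal scale at 9.3°: h·k = 1.000 × 1.013 = 1.013.
Ratio = 4.479/1.013 ≈ 4.42.

4.42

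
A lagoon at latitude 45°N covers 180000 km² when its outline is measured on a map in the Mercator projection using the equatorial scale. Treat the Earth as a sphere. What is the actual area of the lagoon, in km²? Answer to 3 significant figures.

90000 km²

For Mercator, h = k = sec φ (a conformal cylindrical projection has a single point scale, 1/cos φ).
Areal scale = k² = sec²φ = 1/cos²(45°) = 1/0.7071² = 2.000.
True area = apparent / (areal scale) = 180000 / 2.000 ≈ 90000 km².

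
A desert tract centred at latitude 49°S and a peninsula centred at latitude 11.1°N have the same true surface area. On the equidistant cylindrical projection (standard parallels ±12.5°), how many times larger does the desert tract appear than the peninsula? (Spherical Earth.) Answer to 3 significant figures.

The equidistant cylindrical projection with φ₀ = 12.5° has h = 1 (meridians true) and k = cos φ₀ / cos φ along parallels.
Areal scale at 49°: h·k = 1.000 × 1.488 = 1.488.
Areal scale at 11.1°: h·k = 1.000 × 0.9949 = 0.9949.
Ratio = 1.488/0.9949 ≈ 1.50.

1.50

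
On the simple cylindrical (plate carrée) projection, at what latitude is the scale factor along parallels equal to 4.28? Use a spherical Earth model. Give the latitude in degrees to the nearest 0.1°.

76.5°

Plate carrée: h = 1, k = sec φ along parallels.
sec φ = 4.28  ⇒  cos φ = 0.2336  ⇒  φ ≈ 76.5°.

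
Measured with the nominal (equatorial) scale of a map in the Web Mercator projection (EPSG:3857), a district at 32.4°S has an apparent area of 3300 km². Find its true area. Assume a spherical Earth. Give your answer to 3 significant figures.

The Mercator projection is conformal; its linear scale factor is the same in every direction and equals sec φ = 1/cos φ.
Areal scale = k² = sec²φ = 1/cos²(32.4°) = 1/0.8443² = 1.403.
True area = apparent / (areal scale) = 3300 / 1.403 ≈ 2350 km².

2350 km²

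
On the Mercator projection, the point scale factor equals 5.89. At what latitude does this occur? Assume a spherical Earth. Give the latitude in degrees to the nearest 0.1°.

Mercator scale is k = sec φ = 1/cos φ.
1/cos φ = 5.89  ⇒  cos φ = 0.1698  ⇒  φ = arccos(0.1698) ≈ 80.2°.

80.2°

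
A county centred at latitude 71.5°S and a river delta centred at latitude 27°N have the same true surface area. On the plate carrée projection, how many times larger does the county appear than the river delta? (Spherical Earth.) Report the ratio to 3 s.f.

2.81

In the plate carrée (x = Rλ, y = Rφ), meridians are true-scale (h = 1) and parallels are stretched by k = sec φ.
Areal scale at 71.5°: h·k = 1.000 × 3.152 = 3.152.
Areal scale at 27°: h·k = 1.000 × 1.122 = 1.122.
Ratio = 3.152/1.122 ≈ 2.81.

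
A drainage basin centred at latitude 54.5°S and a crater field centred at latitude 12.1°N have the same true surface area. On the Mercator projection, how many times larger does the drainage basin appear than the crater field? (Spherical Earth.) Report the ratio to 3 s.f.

On Mercator, area is exaggerated by sec²φ = 1/cos²φ.
At 54.5°: sec²(54.5°) = 1/0.5807² = 2.965.
At 12.1°: sec²(12.1°) = 1/0.9778² = 1.046.
Ratio = 2.965/1.046 = cos²(12.1°)/cos²(54.5°) ≈ 2.84.

2.84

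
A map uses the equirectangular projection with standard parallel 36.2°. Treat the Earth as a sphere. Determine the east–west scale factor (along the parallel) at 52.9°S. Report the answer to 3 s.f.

The equidistant cylindrical projection with φ₀ = 36.2° has h = 1 (meridians true) and k = cos φ₀ / cos φ along parallels.
k = cos 36.2° / cos 52.9° = 0.8070/0.6032 = 1.338.

1.34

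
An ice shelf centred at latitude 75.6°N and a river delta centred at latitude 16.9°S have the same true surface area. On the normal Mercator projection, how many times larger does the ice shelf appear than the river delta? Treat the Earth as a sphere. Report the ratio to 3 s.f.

14.8

Mercator is conformal with k = sec φ, so areal scale = k² = sec²φ.
At 75.6°: sec²(75.6°) = 1/0.2487² = 16.17.
At 16.9°: sec²(16.9°) = 1/0.9568² = 1.092.
Ratio = 16.17/1.092 = cos²(16.9°)/cos²(75.6°) ≈ 14.8.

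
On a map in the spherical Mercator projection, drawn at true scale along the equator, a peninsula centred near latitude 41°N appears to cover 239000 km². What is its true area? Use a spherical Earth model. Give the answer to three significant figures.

136000 km²

Mercator is conformal, so the point scale is isotropic: h = k = sec φ = 1/cos φ.
Areal scale = k² = sec²φ = 1/cos²(41°) = 1/0.7547² = 1.756.
True area = apparent / (areal scale) = 239000 / 1.756 ≈ 136000 km².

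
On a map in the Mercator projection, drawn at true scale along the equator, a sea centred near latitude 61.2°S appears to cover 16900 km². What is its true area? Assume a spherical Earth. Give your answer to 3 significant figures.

3920 km²

The Mercator projection is conformal; its linear scale factor is the same in every direction and equals sec φ = 1/cos φ.
Areal scale = k² = sec²φ = 1/cos²(61.2°) = 1/0.4818² = 4.309.
True area = apparent / (areal scale) = 16900 / 4.309 ≈ 3920 km².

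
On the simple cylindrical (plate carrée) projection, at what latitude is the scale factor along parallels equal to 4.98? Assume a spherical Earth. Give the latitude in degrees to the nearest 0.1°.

Plate carrée: h = 1, k = sec φ along parallels.
sec φ = 4.98  ⇒  cos φ = 0.2008  ⇒  φ ≈ 78.4°.

78.4°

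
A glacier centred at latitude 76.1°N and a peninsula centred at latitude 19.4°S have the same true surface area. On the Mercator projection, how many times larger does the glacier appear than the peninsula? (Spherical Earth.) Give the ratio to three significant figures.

15.4

On Mercator, area is exaggerated by sec²φ = 1/cos²φ.
At 76.1°: sec²(76.1°) = 1/0.2402² = 17.33.
At 19.4°: sec²(19.4°) = 1/0.9432² = 1.124.
Ratio = 17.33/1.124 = cos²(19.4°)/cos²(76.1°) ≈ 15.4.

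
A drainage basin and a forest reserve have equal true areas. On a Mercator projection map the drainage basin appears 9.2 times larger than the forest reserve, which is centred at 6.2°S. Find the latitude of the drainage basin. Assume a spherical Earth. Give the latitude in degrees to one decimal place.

70.9°

For equal true areas on Mercator, apparent areas scale as sec²φ, so the ratio is cos²φ₂ / cos²φ₁.
cos²φ₂ / cos²φ₁ = 9.2  ⇒  cos φ₁ = cos 6.2° / √9.2 = 0.9942/3.033 = 0.3278.
φ₁ = arccos(0.3278) ≈ 70.9°.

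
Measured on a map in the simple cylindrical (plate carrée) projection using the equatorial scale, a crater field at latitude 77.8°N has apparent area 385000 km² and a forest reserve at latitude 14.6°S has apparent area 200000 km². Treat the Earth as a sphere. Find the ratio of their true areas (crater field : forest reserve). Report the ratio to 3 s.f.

0.420

Plate carrée has h = 1 and k = sec φ, giving areal scale sec φ; true area = (apparent area) · cos φ.
True area of crater field: 385000 × cos(77.8°) = 385000 × 0.2113 = 81360 km².
True area of forest reserve: 200000 × cos(14.6°) = 200000 × 0.9677 = 193500 km².
Ratio = 81360 / 193500 ≈ 0.420.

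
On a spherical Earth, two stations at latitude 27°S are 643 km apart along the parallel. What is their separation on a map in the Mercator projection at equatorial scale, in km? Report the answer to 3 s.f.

722 km

The Mercator projection is conformal; its linear scale factor is the same in every direction and equals sec φ = 1/cos φ.
Along the parallel, k = sec 27° = 1/0.8910 = 1.122.
Map distance = 643 × 1.122 ≈ 722 km.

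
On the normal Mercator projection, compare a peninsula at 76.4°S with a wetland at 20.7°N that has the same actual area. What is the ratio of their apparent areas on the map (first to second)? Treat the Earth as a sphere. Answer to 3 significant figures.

15.8

Mercator is conformal with k = sec φ, so areal scale = k² = sec²φ.
At 76.4°: sec²(76.4°) = 1/0.2351² = 18.09.
At 20.7°: sec²(20.7°) = 1/0.9354² = 1.143.
Ratio = 18.09/1.143 = cos²(20.7°)/cos²(76.4°) ≈ 15.8.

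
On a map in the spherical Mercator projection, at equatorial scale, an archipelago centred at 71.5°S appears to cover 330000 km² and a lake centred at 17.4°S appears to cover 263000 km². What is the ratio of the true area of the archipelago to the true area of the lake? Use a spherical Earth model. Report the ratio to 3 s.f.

0.139

Mercator's areal exaggeration is sec²φ; hence true area = (apparent area) · cos²φ.
True area of archipelago: 330000 × cos²(71.5°) = 330000 × 0.1007 = 33230 km².
True area of lake: 263000 × cos²(17.4°) = 263000 × 0.9106 = 239500 km².
Ratio = 33230 / 239500 ≈ 0.139.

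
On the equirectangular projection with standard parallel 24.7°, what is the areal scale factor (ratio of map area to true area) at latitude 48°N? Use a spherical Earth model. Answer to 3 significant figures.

The equidistant cylindrical projection with φ₀ = 24.7° has h = 1 (meridians true) and k = cos φ₀ / cos φ along parallels.
Areal scale = h·k = 1 × cos φ₀ / cos φ; at 48°, h = 1.000, k = 1.358, so h·k = 1.358.

1.36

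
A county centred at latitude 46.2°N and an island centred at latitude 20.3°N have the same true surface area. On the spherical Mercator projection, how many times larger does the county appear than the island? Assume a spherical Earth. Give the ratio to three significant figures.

Mercator is conformal with k = sec φ, so areal scale = k² = sec²φ.
At 46.2°: sec²(46.2°) = 1/0.6921² = 2.087.
At 20.3°: sec²(20.3°) = 1/0.9379² = 1.137.
Ratio = 2.087/1.137 = cos²(20.3°)/cos²(46.2°) ≈ 1.84.

1.84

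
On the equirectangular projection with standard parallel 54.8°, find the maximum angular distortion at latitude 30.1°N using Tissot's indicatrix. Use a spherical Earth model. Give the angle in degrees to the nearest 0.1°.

In the equirectangular projection with standard parallel φ₀ = 54.8° (x = Rλ cos φ₀, y = Rφ), meridians are true-scale (h = 1) and the parallel scale is k = cos φ₀ / cos φ.
At 30.1°: h = 1.000, k = 0.6663; principal scales a = 1.000, b = 0.6663.
sin(ω/2) = (a − b)/(a + b) = 0.3337/1.666 = 0.2003, so ω = 2 arcsin(0.2003) ≈ 23.1°.

23.1°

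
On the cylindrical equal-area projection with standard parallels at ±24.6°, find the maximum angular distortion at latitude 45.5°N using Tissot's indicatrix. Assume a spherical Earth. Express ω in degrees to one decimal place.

29.5°

Cylindrical equal-area (φ₀ = 24.6°): h = cos φ / cos 24.6° along meridians, k = cos 24.6° / cos φ along parallels; h·k = 1.
At 45.5°: h = 0.7709, k = 1.297; principal scales a = 1.297, b = 0.7709.
sin(ω/2) = (a − b)/(a + b) = 0.5263/2.068 = 0.2545, so ω = 2 arcsin(0.2545) ≈ 29.5°.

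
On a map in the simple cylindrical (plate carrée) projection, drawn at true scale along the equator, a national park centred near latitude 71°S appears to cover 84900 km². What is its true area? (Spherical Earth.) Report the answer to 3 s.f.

In the plate carrée (x = Rλ, y = Rφ), meridians are true-scale (h = 1) and parallels are stretched by k = sec φ.
Areal scale = h·k = 1 × sec φ; at 71°, h = 1.000, k = 3.072, so h·k = 3.072.
True area = apparent / (areal scale) = 84900 / 3.072 ≈ 27600 km².

27600 km²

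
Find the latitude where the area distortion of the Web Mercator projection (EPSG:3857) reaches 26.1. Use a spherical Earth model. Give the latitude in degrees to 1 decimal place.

78.7°

Mercator areal scale is sec²φ.
sec²φ = 26.1  ⇒  cos²φ = 0.03831  ⇒  cos φ = 0.1957.
φ = arccos(0.1957) ≈ 78.7°.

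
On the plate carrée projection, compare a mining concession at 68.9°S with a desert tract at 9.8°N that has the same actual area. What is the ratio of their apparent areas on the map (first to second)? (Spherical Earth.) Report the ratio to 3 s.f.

Plate carrée maps x = Rλ, y = Rφ. The meridian scale is h = 1 and the parallel scale is k = 1/cos φ = sec φ.
Areal scale at 68.9°: h·k = 1.000 × 2.778 = 2.778.
Areal scale at 9.8°: h·k = 1.000 × 1.015 = 1.015.
Ratio = 2.778/1.015 ≈ 2.74.

2.74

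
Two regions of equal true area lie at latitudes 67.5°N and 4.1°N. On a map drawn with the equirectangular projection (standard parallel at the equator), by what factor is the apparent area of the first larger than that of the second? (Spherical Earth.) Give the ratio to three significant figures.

Plate carrée maps x = Rλ, y = Rφ. The meridian scale is h = 1 and the parallel scale is k = 1/cos φ = sec φ.
Areal scale at 67.5°: h·k = 1.000 × 2.613 = 2.613.
Areal scale at 4.1°: h·k = 1.000 × 1.003 = 1.003.
Ratio = 2.613/1.003 ≈ 2.61.

2.61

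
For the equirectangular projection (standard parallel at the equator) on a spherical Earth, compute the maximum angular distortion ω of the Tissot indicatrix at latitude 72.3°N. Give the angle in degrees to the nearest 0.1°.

In the plate carrée (x = Rλ, y = Rφ), meridians are true-scale (h = 1) and parallels are stretched by k = sec φ.
At 72.3°: h = 1.000, k = 3.289; principal scales a = 3.289, b = 1.000.
sin(ω/2) = (a − b)/(a + b) = 2.289/4.289 = 0.5337, so ω = 2 arcsin(0.5337) ≈ 64.5°.

64.5°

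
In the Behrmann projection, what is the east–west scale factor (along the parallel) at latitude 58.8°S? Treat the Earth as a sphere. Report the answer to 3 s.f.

1.67

The Behrmann projection is cylindrical equal-area with φ₀ = 30°. A cylindrical equal-area projection with standard parallel φ₀ has meridian scale h = cos φ / cos φ₀ and parallel scale k = cos φ₀ / cos φ (so areas are preserved, h·k = 1).
k = cos 30° / cos 58.8° = 0.8660/0.5180 = 1.672.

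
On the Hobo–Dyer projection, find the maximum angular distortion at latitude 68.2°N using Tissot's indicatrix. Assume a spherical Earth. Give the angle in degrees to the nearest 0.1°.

Hobo–Dyer is a cylindrical equal-area projection with standard parallels at ±37.5°. For cylindrical equal-area with standard parallel φ₀, h = cos φ / cos φ₀ and k = cos φ₀ / cos φ, so h·k = 1.
At 68.2°: h = 0.4681, k = 2.136; principal scales a = 2.136, b = 0.4681.
sin(ω/2) = (a − b)/(a + b) = 1.668/2.604 = 0.6405, so ω = 2 arcsin(0.6405) ≈ 79.7°.

79.7°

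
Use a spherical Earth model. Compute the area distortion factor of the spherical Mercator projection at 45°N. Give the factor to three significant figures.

The Mercator projection is conformal; its linear scale factor is the same in every direction and equals sec φ = 1/cos φ.
Areal scale = k² = sec²φ = 1/cos²(45°) = 1/0.7071² = 2.000.

2.00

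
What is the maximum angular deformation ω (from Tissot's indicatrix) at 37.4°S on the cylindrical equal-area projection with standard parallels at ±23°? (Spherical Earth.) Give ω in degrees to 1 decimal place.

16.8°

A cylindrical equal-area projection with standard parallel φ₀ has meridian scale h = cos φ / cos φ₀ and parallel scale k = cos φ₀ / cos φ (so areas are preserved, h·k = 1).
At 37.4°: h = 0.8630, k = 1.159; principal scales a = 1.159, b = 0.8630.
sin(ω/2) = (a − b)/(a + b) = 0.2957/2.022 = 0.1463, so ω = 2 arcsin(0.1463) ≈ 16.8°.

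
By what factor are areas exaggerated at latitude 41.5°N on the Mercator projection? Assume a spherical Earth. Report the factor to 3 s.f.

1.78

Mercator is conformal, so the point scale is isotropic: h = k = sec φ = 1/cos φ.
Areal scale = k² = sec²φ = 1/cos²(41.5°) = 1/0.7490² = 1.783.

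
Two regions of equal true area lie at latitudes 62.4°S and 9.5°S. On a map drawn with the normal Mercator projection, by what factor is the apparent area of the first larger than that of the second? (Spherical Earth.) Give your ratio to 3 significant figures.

4.53

Mercator areal scale is sec²φ.
At 62.4°: sec²(62.4°) = 1/0.4633² = 4.659.
At 9.5°: sec²(9.5°) = 1/0.9863² = 1.028.
Ratio = 4.659/1.028 = cos²(9.5°)/cos²(62.4°) ≈ 4.53.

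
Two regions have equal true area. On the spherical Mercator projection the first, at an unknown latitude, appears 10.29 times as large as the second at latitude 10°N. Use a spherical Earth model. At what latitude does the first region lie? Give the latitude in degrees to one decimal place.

72.1°

On Mercator, (apparent₁)/(apparent₂) = sec²φ₁ / sec²φ₂ when true areas are equal.
cos²φ₂ / cos²φ₁ = 10.29  ⇒  cos φ₁ = cos 10° / √10.29 = 0.9848/3.208 = 0.3070.
φ₁ = arccos(0.3070) ≈ 72.1°.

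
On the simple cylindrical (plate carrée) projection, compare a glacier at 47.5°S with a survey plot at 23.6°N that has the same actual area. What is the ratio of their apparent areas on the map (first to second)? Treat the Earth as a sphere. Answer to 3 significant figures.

In the plate carrée (x = Rλ, y = Rφ), meridians are true-scale (h = 1) and parallels are stretched by k = sec φ.
Areal scale at 47.5°: h·k = 1.000 × 1.480 = 1.480.
Areal scale at 23.6°: h·k = 1.000 × 1.091 = 1.091.
Ratio = 1.480/1.091 ≈ 1.36.

1.36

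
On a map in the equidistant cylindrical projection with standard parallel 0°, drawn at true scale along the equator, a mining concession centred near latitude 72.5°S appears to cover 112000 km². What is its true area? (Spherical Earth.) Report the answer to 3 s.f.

33700 km²

Plate carrée maps x = Rλ, y = Rφ. The meridian scale is h = 1 and the parallel scale is k = 1/cos φ = sec φ.
Areal scale = h·k = 1 × sec φ; at 72.5°, h = 1.000, k = 3.326, so h·k = 3.326.
True area = apparent / (areal scale) = 112000 / 3.326 ≈ 33700 km².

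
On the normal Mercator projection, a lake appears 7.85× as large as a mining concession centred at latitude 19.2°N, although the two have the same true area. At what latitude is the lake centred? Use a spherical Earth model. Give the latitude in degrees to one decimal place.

70.3°

Mercator areal scale is sec²φ, so apparent-area ratio = sec²φ₁ / sec²φ₂ = cos²φ₂ / cos²φ₁.
cos²φ₂ / cos²φ₁ = 7.85  ⇒  cos φ₁ = cos 19.2° / √7.85 = 0.9444/2.802 = 0.3371.
φ₁ = arccos(0.3371) ≈ 70.3°.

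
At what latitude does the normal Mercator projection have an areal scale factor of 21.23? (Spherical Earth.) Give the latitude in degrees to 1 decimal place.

77.5°

Mercator areal scale is sec²φ.
sec²φ = 21.23  ⇒  cos²φ = 0.04710  ⇒  cos φ = 0.2170.
φ = arccos(0.2170) ≈ 77.5°.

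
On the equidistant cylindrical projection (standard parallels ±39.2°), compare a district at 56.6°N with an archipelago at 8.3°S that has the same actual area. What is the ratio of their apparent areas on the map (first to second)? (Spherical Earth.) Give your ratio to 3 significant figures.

With standard parallel φ₀ = 39.2°, the equirectangular projection gives x = Rλ cos φ₀, y = Rφ, so h = 1 and k = cos 39.2° / cos φ.
Areal scale at 56.6°: h·k = 1.000 × 1.408 = 1.408.
Areal scale at 8.3°: h·k = 1.000 × 0.7831 = 0.7831.
Ratio = 1.408/0.7831 ≈ 1.80.

1.80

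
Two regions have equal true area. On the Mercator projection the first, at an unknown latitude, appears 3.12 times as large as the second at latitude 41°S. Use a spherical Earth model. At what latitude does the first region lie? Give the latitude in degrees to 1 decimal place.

64.7°

On Mercator, (apparent₁)/(apparent₂) = sec²φ₁ / sec²φ₂ when true areas are equal.
cos²φ₂ / cos²φ₁ = 3.12  ⇒  cos φ₁ = cos 41° / √3.12 = 0.7547/1.766 = 0.4273.
φ₁ = arccos(0.4273) ≈ 64.7°.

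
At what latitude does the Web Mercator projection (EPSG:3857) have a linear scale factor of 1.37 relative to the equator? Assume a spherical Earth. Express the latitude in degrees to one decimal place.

Mercator scale is k = sec φ = 1/cos φ.
1/cos φ = 1.37  ⇒  cos φ = 0.7299  ⇒  φ = arccos(0.7299) ≈ 43.1°.

43.1°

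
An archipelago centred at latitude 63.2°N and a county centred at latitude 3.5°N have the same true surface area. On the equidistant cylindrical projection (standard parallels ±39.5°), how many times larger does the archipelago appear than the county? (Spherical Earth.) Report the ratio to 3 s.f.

With standard parallel φ₀ = 39.5°, the equirectangular projection gives x = Rλ cos φ₀, y = Rφ, so h = 1 and k = cos 39.5° / cos φ.
Areal scale at 63.2°: h·k = 1.000 × 1.711 = 1.711.
Areal scale at 3.5°: h·k = 1.000 × 0.7731 = 0.7731.
Ratio = 1.711/0.7731 ≈ 2.21.

2.21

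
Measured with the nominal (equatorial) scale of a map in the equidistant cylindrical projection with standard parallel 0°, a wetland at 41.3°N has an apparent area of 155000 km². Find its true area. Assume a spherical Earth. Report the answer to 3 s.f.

In the plate carrée (x = Rλ, y = Rφ), meridians are true-scale (h = 1) and parallels are stretched by k = sec φ.
Areal scale = h·k = 1 × sec φ; at 41.3°, h = 1.000, k = 1.331, so h·k = 1.331.
True area = apparent / (areal scale) = 155000 / 1.331 ≈ 116000 km².

116000 km²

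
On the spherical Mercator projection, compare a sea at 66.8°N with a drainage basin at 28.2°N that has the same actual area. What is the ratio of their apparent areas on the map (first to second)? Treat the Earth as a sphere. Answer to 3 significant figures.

Mercator is conformal with k = sec φ, so areal scale = k² = sec²φ.
At 66.8°: sec²(66.8°) = 1/0.3939² = 6.444.
At 28.2°: sec²(28.2°) = 1/0.8813² = 1.288.
Ratio = 6.444/1.288 = cos²(28.2°)/cos²(66.8°) ≈ 5.00.

5.00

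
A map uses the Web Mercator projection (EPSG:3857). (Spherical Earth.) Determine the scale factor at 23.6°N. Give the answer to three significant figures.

1.09

Mercator is conformal, so the point scale is isotropic: h = k = sec φ = 1/cos φ.
k = 1/cos 23.6° = 1/0.9164 = 1.091.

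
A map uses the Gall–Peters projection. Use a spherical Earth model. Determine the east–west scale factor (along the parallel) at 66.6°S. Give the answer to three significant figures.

1.78

The Gall–Peters projection is cylindrical equal-area with φ₀ = 45°. A cylindrical equal-area projection with standard parallel φ₀ has meridian scale h = cos φ / cos φ₀ and parallel scale k = cos φ₀ / cos φ (so areas are preserved, h·k = 1).
k = cos 45° / cos 66.6° = 0.7071/0.3971 = 1.780.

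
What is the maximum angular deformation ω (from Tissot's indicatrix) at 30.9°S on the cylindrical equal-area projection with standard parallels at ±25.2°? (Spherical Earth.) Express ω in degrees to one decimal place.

6.1°

Cylindrical equal-area (φ₀ = 25.2°): h = cos φ / cos 25.2° along meridians, k = cos 25.2° / cos φ along parallels; h·k = 1.
At 30.9°: h = 0.9483, k = 1.054; principal scales a = 1.054, b = 0.9483.
sin(ω/2) = (a − b)/(a + b) = 0.1062/2.003 = 0.05301, so ω = 2 arcsin(0.05301) ≈ 6.1°.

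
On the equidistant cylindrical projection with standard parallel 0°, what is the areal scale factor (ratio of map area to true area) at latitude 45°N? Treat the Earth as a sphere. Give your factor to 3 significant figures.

1.41

Plate carrée maps x = Rλ, y = Rφ. The meridian scale is h = 1 and the parallel scale is k = 1/cos φ = sec φ.
Areal scale = h·k = 1 × sec φ; at 45°, h = 1.000, k = 1.414, so h·k = 1.414.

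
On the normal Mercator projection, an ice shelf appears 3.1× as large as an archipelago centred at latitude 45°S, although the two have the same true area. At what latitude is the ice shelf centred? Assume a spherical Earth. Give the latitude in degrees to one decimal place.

On Mercator, (apparent₁)/(apparent₂) = sec²φ₁ / sec²φ₂ when true areas are equal.
cos²φ₂ / cos²φ₁ = 3.1  ⇒  cos φ₁ = cos 45° / √3.1 = 0.7071/1.761 = 0.4016.
φ₁ = arccos(0.4016) ≈ 66.3°.

66.3°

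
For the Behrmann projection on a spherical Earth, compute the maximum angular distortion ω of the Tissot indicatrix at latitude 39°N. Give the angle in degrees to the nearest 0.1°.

12.4°

The Behrmann projection is cylindrical equal-area with φ₀ = 30°. Cylindrical equal-area (φ₀ = 30°): h = cos φ / cos 30° along meridians, k = cos 30° / cos φ along parallels; h·k = 1.
At 39°: h = 0.8974, k = 1.114; principal scales a = 1.114, b = 0.8974.
sin(ω/2) = (a − b)/(a + b) = 0.2170/2.012 = 0.1079, so ω = 2 arcsin(0.1079) ≈ 12.4°.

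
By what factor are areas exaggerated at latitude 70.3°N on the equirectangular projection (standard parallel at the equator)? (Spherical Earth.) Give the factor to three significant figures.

For the equirectangular projection with φ₀ = 0 (plate carrée), h = 1 along meridians and k = sec φ along parallels.
Areal scale = h·k = 1 × sec φ; at 70.3°, h = 1.000, k = 2.967, so h·k = 2.967.

2.97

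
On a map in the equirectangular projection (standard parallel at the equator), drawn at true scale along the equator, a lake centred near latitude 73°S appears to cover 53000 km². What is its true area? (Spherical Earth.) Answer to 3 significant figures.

In the plate carrée (x = Rλ, y = Rφ), meridians are true-scale (h = 1) and parallels are stretched by k = sec φ.
Areal scale = h·k = 1 × sec φ; at 73°, h = 1.000, k = 3.420, so h·k = 3.420.
True area = apparent / (areal scale) = 53000 / 3.420 ≈ 15500 km².

15500 km²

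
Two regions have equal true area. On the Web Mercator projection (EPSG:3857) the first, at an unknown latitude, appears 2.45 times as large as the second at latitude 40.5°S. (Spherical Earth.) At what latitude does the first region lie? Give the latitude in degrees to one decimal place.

On Mercator, (apparent₁)/(apparent₂) = sec²φ₁ / sec²φ₂ when true areas are equal.
cos²φ₂ / cos²φ₁ = 2.45  ⇒  cos φ₁ = cos 40.5° / √2.45 = 0.7604/1.565 = 0.4858.
φ₁ = arccos(0.4858) ≈ 60.9°.

60.9°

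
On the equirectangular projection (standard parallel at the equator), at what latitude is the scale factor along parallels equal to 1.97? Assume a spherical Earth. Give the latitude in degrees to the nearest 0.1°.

Plate carrée: h = 1, k = sec φ along parallels.
sec φ = 1.97  ⇒  cos φ = 0.5076  ⇒  φ ≈ 59.5°.

59.5°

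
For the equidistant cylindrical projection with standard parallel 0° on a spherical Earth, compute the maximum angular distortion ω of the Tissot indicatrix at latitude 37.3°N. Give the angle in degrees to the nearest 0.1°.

13.1°

Plate carrée maps x = Rλ, y = Rφ. The meridian scale is h = 1 and the parallel scale is k = 1/cos φ = sec φ.
At 37.3°: h = 1.000, k = 1.257; principal scales a = 1.257, b = 1.000.
sin(ω/2) = (a − b)/(a + b) = 0.2571/2.257 = 0.1139, so ω = 2 arcsin(0.1139) ≈ 13.1°.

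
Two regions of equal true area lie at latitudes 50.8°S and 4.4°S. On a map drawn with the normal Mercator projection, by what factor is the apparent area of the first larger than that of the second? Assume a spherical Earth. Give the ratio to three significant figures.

2.49

Mercator areal scale is sec²φ.
At 50.8°: sec²(50.8°) = 1/0.6320² = 2.503.
At 4.4°: sec²(4.4°) = 1/0.9971² = 1.006.
Ratio = 2.503/1.006 = cos²(4.4°)/cos²(50.8°) ≈ 2.49.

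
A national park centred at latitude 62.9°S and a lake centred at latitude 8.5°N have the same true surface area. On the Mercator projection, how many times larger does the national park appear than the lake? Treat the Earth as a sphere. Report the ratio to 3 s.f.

4.71

Mercator is conformal with k = sec φ, so areal scale = k² = sec²φ.
At 62.9°: sec²(62.9°) = 1/0.4555² = 4.819.
At 8.5°: sec²(8.5°) = 1/0.9890² = 1.022.
Ratio = 4.819/1.022 = cos²(8.5°)/cos²(62.9°) ≈ 4.71.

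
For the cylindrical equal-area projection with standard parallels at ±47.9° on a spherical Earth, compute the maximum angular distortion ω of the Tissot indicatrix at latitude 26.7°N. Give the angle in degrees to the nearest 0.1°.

Cylindrical equal-area (φ₀ = 47.9°): h = cos φ / cos 47.9° along meridians, k = cos 47.9° / cos φ along parallels; h·k = 1.
At 26.7°: h = 1.333, k = 0.7504; principal scales a = 1.333, b = 0.7504.
sin(ω/2) = (a − b)/(a + b) = 0.5821/2.083 = 0.2795, so ω = 2 arcsin(0.2795) ≈ 32.5°.

32.5°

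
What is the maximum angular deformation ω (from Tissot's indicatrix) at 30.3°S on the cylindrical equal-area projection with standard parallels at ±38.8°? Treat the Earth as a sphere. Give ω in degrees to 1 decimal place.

A cylindrical equal-area projection with standard parallel φ₀ has meridian scale h = cos φ / cos φ₀ and parallel scale k = cos φ₀ / cos φ (so areas are preserved, h·k = 1).
At 30.3°: h = 1.108, k = 0.9026; principal scales a = 1.108, b = 0.9026.
sin(ω/2) = (a − b)/(a + b) = 0.2052/2.011 = 0.1021, so ω = 2 arcsin(0.1021) ≈ 11.7°.

11.7°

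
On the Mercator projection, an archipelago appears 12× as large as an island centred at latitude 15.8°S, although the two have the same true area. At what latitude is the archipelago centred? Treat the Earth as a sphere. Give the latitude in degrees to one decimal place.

73.9°

On Mercator, (apparent₁)/(apparent₂) = sec²φ₁ / sec²φ₂ when true areas are equal.
cos²φ₂ / cos²φ₁ = 12  ⇒  cos φ₁ = cos 15.8° / √12 = 0.9622/3.464 = 0.2778.
φ₁ = arccos(0.2778) ≈ 73.9°.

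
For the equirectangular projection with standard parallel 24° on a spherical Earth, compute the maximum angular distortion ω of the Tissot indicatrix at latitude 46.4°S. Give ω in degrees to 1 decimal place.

With standard parallel φ₀ = 24°, the equirectangular projection gives x = Rλ cos φ₀, y = Rφ, so h = 1 and k = cos 24° / cos φ.
At 46.4°: h = 1.000, k = 1.325; principal scales a = 1.325, b = 1.000.
sin(ω/2) = (a − b)/(a + b) = 0.3247/2.325 = 0.1397, so ω = 2 arcsin(0.1397) ≈ 16.1°.

16.1°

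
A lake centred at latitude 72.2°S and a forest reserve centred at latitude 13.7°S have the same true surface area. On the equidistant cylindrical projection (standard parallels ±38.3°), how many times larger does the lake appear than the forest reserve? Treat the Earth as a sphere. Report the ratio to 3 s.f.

The equidistant cylindrical projection with φ₀ = 38.3° has h = 1 (meridians true) and k = cos φ₀ / cos φ along parallels.
Areal scale at 72.2°: h·k = 1.000 × 2.567 = 2.567.
Areal scale at 13.7°: h·k = 1.000 × 0.8078 = 0.8078.
Ratio = 2.567/0.8078 ≈ 3.18.

3.18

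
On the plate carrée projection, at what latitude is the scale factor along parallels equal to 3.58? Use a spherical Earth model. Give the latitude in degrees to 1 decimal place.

Plate carrée: h = 1, k = sec φ along parallels.
sec φ = 3.58  ⇒  cos φ = 0.2793  ⇒  φ ≈ 73.8°.

73.8°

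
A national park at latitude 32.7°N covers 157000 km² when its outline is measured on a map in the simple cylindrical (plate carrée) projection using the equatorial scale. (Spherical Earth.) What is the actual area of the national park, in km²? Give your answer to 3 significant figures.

In the plate carrée (x = Rλ, y = Rφ), meridians are true-scale (h = 1) and parallels are stretched by k = sec φ.
Areal scale = h·k = 1 × sec φ; at 32.7°, h = 1.000, k = 1.188, so h·k = 1.188.
True area = apparent / (areal scale) = 157000 / 1.188 ≈ 132000 km².

132000 km²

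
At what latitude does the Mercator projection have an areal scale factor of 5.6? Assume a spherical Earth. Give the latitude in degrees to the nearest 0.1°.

Mercator areal scale is sec²φ.
sec²φ = 5.6  ⇒  cos²φ = 0.1786  ⇒  cos φ = 0.4226.
φ = arccos(0.4226) ≈ 65.0°.

65.0°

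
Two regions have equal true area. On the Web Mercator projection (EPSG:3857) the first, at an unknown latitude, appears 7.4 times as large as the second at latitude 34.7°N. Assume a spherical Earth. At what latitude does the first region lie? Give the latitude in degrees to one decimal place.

On Mercator, (apparent₁)/(apparent₂) = sec²φ₁ / sec²φ₂ when true areas are equal.
cos²φ₂ / cos²φ₁ = 7.4  ⇒  cos φ₁ = cos 34.7° / √7.4 = 0.8221/2.720 = 0.3022.
φ₁ = arccos(0.3022) ≈ 72.4°.

72.4°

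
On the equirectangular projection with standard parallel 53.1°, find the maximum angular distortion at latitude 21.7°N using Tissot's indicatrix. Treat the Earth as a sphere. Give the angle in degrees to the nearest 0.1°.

The equidistant cylindrical projection with φ₀ = 53.1° has h = 1 (meridians true) and k = cos φ₀ / cos φ along parallels.
At 21.7°: h = 1.000, k = 0.6462; principal scales a = 1.000, b = 0.6462.
sin(ω/2) = (a − b)/(a + b) = 0.3538/1.646 = 0.2149, so ω = 2 arcsin(0.2149) ≈ 24.8°.

24.8°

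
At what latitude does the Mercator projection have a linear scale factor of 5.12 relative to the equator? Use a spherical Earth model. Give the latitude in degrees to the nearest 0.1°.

78.7°

Mercator scale is k = sec φ = 1/cos φ.
1/cos φ = 5.12  ⇒  cos φ = 0.1953  ⇒  φ = arccos(0.1953) ≈ 78.7°.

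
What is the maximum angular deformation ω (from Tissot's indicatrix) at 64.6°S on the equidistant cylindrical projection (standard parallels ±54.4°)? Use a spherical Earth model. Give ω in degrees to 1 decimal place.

17.4°

With standard parallel φ₀ = 54.4°, the equirectangular projection gives x = Rλ cos φ₀, y = Rφ, so h = 1 and k = cos 54.4° / cos φ.
At 64.6°: h = 1.000, k = 1.357; principal scales a = 1.357, b = 1.000.
sin(ω/2) = (a − b)/(a + b) = 0.3571/2.357 = 0.1515, so ω = 2 arcsin(0.1515) ≈ 17.4°.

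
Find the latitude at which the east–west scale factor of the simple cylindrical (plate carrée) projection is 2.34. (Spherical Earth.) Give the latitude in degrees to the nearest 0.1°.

Plate carrée: h = 1, k = sec φ along parallels.
sec φ = 2.34  ⇒  cos φ = 0.4274  ⇒  φ ≈ 64.7°.

64.7°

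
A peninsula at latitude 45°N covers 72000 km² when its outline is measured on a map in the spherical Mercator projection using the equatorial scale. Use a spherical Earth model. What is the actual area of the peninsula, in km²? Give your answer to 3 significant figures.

The Mercator projection is conformal; its linear scale factor is the same in every direction and equals sec φ = 1/cos φ.
Areal scale = k² = sec²φ = 1/cos²(45°) = 1/0.7071² = 2.000.
True area = apparent / (areal scale) = 72000 / 2.000 ≈ 36000 km².

36000 km²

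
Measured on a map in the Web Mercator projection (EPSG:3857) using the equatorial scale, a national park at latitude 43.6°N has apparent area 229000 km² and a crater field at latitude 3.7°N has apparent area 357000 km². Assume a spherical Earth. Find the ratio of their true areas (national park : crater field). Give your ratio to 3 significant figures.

Since Mercator area scale is 1/cos²φ, the true area equals the apparent area multiplied by cos²φ.
True area of national park: 229000 × cos²(43.6°) = 229000 × 0.5244 = 120100 km².
True area of crater field: 357000 × cos²(3.7°) = 357000 × 0.9958 = 355500 km².
Ratio = 120100 / 355500 ≈ 0.338.

0.338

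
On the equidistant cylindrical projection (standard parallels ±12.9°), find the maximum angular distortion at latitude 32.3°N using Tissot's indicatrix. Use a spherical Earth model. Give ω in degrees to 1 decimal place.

8.2°

The equidistant cylindrical projection with φ₀ = 12.9° has h = 1 (meridians true) and k = cos φ₀ / cos φ along parallels.
At 32.3°: h = 1.000, k = 1.153; principal scales a = 1.153, b = 1.000.
sin(ω/2) = (a − b)/(a + b) = 0.1532/2.153 = 0.07115, so ω = 2 arcsin(0.07115) ≈ 8.2°.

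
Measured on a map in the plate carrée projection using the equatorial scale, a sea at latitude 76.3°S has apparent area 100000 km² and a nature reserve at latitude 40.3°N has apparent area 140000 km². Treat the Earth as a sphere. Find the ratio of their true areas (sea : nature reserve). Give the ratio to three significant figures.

0.222

On the plate carrée, areal scale = h·k = 1 × sec φ, so true area = apparent × cos φ.
True area of sea: 100000 × cos(76.3°) = 100000 × 0.2368 = 23680 km².
True area of nature reserve: 140000 × cos(40.3°) = 140000 × 0.7627 = 106800 km².
Ratio = 23680 / 106800 ≈ 0.222.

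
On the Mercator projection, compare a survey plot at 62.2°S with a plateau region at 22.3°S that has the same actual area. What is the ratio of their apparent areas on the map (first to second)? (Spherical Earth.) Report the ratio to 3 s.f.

On Mercator, area is exaggerated by sec²φ = 1/cos²φ.
At 62.2°: sec²(62.2°) = 1/0.4664² = 4.597.
At 22.3°: sec²(22.3°) = 1/0.9252² = 1.168.
Ratio = 4.597/1.168 = cos²(22.3°)/cos²(62.2°) ≈ 3.94.

3.94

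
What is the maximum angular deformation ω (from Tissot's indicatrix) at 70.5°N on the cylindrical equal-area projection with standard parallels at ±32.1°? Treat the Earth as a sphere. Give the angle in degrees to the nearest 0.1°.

Cylindrical equal-area (φ₀ = 32.1°): h = cos φ / cos 32.1° along meridians, k = cos 32.1° / cos φ along parallels; h·k = 1.
At 70.5°: h = 0.3940, k = 2.538; principal scales a = 2.538, b = 0.3940.
sin(ω/2) = (a − b)/(a + b) = 2.144/2.932 = 0.7312, so ω = 2 arcsin(0.7312) ≈ 94.0°.

94.0°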